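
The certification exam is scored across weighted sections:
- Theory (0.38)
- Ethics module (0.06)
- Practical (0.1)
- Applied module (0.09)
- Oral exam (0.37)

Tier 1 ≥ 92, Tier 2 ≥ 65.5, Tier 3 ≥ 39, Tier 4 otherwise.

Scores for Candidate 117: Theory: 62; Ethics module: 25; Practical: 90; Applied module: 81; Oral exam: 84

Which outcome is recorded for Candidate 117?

Weighted total:
  Theory 62 × 0.38 = 23.56
  Ethics module 25 × 0.06 = 1.5
  Practical 90 × 0.1 = 9
  Applied module 81 × 0.09 = 7.29
  Oral exam 84 × 0.37 = 31.08
Sum = 72.43
72.43 is ≥ 65.5 and < 92 → Tier 2

Tier 2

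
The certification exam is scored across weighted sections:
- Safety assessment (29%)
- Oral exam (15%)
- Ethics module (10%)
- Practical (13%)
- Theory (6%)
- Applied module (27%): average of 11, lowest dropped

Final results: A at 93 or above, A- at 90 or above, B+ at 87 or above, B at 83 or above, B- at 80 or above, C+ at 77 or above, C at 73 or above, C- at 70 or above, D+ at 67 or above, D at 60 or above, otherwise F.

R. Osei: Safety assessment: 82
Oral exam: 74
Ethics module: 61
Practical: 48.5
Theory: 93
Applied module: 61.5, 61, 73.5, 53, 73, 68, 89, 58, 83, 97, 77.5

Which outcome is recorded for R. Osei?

Applied module: drop 53 → average of remaining 10 = 741.5/10 = 74.15
Weighted total:
  Safety assessment 82 × 0.29 = 23.78
  Oral exam 74 × 0.15 = 11.1
  Ethics module 61 × 0.1 = 6.1
  Practical 48.5 × 0.13 = 6.305
  Theory 93 × 0.06 = 5.58
  Applied module 74.15 × 0.27 = 20.0205
Sum = 72.8855
72.8855 is ≥ 70 and < 73 → C-

C-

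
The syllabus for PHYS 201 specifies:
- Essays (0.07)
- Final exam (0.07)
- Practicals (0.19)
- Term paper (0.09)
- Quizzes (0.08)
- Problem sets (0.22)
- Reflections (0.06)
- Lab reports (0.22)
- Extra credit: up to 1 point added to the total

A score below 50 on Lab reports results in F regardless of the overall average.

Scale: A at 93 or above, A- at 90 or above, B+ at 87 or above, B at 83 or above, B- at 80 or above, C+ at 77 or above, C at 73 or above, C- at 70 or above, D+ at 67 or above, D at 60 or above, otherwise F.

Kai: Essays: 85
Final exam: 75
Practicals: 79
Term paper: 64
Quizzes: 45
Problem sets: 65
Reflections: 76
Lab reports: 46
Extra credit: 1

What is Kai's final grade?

Lab reports score 46 < 50: minimum not met.
Weighted total:
  Essays 85 × 0.07 = 5.95
  Final exam 75 × 0.07 = 5.25
  Practicals 79 × 0.19 = 15.01
  Term paper 64 × 0.09 = 5.76
  Quizzes 45 × 0.08 = 3.6
  Problem sets 65 × 0.22 = 14.3
  Reflections 76 × 0.06 = 4.56
  Lab reports 46 × 0.22 = 10.12
Sum = 64.55
Extra credit: 64.55 + 1 = 65.55
Because the Lab reports minimum was not met, the result is F.

F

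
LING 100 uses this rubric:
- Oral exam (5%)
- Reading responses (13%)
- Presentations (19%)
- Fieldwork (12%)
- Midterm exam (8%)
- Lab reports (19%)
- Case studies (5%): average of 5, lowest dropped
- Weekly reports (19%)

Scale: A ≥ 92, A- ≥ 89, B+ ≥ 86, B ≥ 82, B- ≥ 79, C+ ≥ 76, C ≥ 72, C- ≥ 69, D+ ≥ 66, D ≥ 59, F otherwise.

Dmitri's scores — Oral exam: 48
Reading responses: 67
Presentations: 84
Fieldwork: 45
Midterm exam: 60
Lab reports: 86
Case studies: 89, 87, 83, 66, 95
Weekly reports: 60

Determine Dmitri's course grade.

C-

Case studies: drop 66 → average of remaining 4 = 354/4 = 88.5
Weighted total:
  Oral exam 48 × 0.05 = 2.4
  Reading responses 67 × 0.13 = 8.71
  Presentations 84 × 0.19 = 15.96
  Fieldwork 45 × 0.12 = 5.4
  Midterm exam 60 × 0.08 = 4.8
  Lab reports 86 × 0.19 = 16.34
  Case studies 88.5 × 0.05 = 4.425
  Weekly reports 60 × 0.19 = 11.4
Sum = 69.435
69.435 is ≥ 69 and < 72 → C-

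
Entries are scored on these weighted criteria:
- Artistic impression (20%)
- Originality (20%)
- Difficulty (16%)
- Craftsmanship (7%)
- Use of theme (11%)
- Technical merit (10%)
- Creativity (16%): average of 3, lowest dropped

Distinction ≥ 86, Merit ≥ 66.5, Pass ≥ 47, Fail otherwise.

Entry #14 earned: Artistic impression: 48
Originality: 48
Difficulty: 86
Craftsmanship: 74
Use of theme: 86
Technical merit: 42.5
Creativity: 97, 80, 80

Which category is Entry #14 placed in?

Pass

Creativity: drop 80 → average of remaining 2 = 177/2 = 88.5
Weighted total:
  Artistic impression 48 × 0.2 = 9.6
  Originality 48 × 0.2 = 9.6
  Difficulty 86 × 0.16 = 13.76
  Craftsmanship 74 × 0.07 = 5.18
  Use of theme 86 × 0.11 = 9.46
  Technical merit 42.5 × 0.1 = 4.25
  Creativity 88.5 × 0.16 = 14.16
Sum = 66.01
66.01 is ≥ 47 and < 66.5 → Pass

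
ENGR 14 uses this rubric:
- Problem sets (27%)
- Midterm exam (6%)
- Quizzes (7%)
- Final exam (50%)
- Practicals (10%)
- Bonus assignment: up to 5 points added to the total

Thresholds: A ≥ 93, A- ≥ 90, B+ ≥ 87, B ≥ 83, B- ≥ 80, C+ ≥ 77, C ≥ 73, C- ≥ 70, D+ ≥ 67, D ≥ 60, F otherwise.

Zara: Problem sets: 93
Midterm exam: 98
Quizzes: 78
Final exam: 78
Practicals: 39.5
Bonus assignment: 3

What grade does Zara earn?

Weighted total:
  Problem sets 93 × 0.27 = 25.11
  Midterm exam 98 × 0.06 = 5.88
  Quizzes 78 × 0.07 = 5.46
  Final exam 78 × 0.5 = 39
  Practicals 39.5 × 0.1 = 3.95
Sum = 79.4
Bonus assignment: 79.4 + 3 = 82.4
82.4 is ≥ 80 and < 83 → B-

B-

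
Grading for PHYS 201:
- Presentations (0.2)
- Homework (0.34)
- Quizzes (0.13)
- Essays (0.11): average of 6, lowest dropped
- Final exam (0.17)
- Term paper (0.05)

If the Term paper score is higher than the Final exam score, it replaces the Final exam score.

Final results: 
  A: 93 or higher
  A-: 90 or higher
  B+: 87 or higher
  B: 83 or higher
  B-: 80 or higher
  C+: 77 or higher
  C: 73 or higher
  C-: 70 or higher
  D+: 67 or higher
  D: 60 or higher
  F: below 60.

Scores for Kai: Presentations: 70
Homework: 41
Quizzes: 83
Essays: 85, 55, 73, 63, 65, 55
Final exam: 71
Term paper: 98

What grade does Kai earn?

Essays: drop 55 → average of remaining 5 = 341/5 = 68.2
Term paper (98) > Final exam (71), so Final exam counts as 98.
Weighted total:
  Presentations 70 × 0.2 = 14
  Homework 41 × 0.34 = 13.94
  Quizzes 83 × 0.13 = 10.79
  Essays 68.2 × 0.11 = 7.502
  Final exam 98 × 0.17 = 16.66
  Term paper 98 × 0.05 = 4.9
Sum = 67.792
67.792 is ≥ 67 and < 70 → D+

D+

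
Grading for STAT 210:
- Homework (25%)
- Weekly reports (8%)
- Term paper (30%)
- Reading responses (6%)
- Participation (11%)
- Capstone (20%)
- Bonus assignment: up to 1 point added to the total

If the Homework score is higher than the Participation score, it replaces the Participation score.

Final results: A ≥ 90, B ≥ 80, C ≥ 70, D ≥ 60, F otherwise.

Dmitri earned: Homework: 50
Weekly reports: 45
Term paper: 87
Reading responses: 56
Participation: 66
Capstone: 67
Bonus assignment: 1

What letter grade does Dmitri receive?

D

Homework (50) ≤ Participation (66), so Participation stays at 66.
Weighted total:
  Homework 50 × 0.25 = 12.5
  Weekly reports 45 × 0.08 = 3.6
  Term paper 87 × 0.3 = 26.1
  Reading responses 56 × 0.06 = 3.36
  Participation 66 × 0.11 = 7.26
  Capstone 67 × 0.2 = 13.4
Sum = 66.22
Bonus assignment: 66.22 + 1 = 67.22
67.22 is ≥ 60 and < 70 → D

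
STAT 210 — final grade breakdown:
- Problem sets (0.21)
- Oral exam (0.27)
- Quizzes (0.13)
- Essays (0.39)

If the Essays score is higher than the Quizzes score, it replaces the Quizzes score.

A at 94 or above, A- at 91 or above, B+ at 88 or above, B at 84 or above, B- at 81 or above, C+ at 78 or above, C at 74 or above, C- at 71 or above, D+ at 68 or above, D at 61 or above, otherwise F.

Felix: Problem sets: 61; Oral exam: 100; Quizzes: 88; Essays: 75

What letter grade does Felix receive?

C+

Essays (75) ≤ Quizzes (88), so Quizzes stays at 88.
Weighted total:
  Problem sets 61 × 0.21 = 12.81
  Oral exam 100 × 0.27 = 27
  Quizzes 88 × 0.13 = 11.44
  Essays 75 × 0.39 = 29.25
Sum = 80.5
80.5 is ≥ 78 and < 81 → C+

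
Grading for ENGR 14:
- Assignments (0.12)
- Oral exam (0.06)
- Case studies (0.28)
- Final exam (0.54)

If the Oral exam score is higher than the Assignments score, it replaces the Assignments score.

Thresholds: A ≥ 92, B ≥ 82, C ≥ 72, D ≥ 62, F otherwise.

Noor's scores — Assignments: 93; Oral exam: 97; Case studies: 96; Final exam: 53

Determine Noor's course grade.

Oral exam (97) > Assignments (93), so Assignments counts as 97.
Weighted total:
  Assignments 97 × 0.12 = 11.64
  Oral exam 97 × 0.06 = 5.82
  Case studies 96 × 0.28 = 26.88
  Final exam 53 × 0.54 = 28.62
Sum = 72.96
72.96 is ≥ 72 and < 82 → C

C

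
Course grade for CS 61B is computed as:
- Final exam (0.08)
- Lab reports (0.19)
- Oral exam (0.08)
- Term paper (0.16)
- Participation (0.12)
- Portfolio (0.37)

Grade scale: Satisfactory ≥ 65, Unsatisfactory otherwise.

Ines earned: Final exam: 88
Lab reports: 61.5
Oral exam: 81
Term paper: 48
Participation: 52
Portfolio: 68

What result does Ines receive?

Unsatisfactory

Weighted total:
  Final exam 88 × 0.08 = 7.04
  Lab reports 61.5 × 0.19 = 11.685
  Oral exam 81 × 0.08 = 6.48
  Term paper 48 × 0.16 = 7.68
  Participation 52 × 0.12 = 6.24
  Portfolio 68 × 0.37 = 25.16
Sum = 64.285
64.285 < 65 → Unsatisfactory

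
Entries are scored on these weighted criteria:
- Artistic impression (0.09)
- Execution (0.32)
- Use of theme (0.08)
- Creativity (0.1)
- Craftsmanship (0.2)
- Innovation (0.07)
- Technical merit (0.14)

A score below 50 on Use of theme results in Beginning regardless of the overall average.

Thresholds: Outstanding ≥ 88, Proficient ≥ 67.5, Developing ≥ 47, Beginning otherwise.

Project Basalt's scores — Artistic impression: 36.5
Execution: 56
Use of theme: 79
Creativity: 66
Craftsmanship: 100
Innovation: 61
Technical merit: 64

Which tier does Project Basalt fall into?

Use of theme score 79 ≥ 50: minimum met.
Weighted total:
  Artistic impression 36.5 × 0.09 = 3.285
  Execution 56 × 0.32 = 17.92
  Use of theme 79 × 0.08 = 6.32
  Creativity 66 × 0.1 = 6.6
  Craftsmanship 100 × 0.2 = 20
  Innovation 61 × 0.07 = 4.27
  Technical merit 64 × 0.14 = 8.96
Sum = 67.355
67.355 is ≥ 47 and < 67.5 → Developing

Developing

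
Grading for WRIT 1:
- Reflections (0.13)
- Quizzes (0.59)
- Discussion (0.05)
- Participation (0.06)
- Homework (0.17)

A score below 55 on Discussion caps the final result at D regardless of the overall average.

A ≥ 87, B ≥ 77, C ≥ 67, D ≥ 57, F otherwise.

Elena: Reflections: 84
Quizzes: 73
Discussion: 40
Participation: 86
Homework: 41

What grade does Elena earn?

D

Discussion score 40 < 55: minimum not met.
Weighted total:
  Reflections 84 × 0.13 = 10.92
  Quizzes 73 × 0.59 = 43.07
  Discussion 40 × 0.05 = 2
  Participation 86 × 0.06 = 5.16
  Homework 41 × 0.17 = 6.97
Sum = 68.12
68.12 would be C; cap at D applies → D.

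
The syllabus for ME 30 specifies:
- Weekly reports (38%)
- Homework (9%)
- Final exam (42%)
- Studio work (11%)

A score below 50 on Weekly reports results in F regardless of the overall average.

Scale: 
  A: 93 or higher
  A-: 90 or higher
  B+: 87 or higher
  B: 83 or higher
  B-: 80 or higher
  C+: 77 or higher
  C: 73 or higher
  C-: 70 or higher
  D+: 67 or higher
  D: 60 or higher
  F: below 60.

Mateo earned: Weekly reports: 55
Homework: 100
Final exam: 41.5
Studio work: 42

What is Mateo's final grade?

Weekly reports score 55 ≥ 50: minimum met.
Weighted total:
  Weekly reports 55 × 0.38 = 20.9
  Homework 100 × 0.09 = 9
  Final exam 41.5 × 0.42 = 17.43
  Studio work 42 × 0.11 = 4.62
Sum = 51.95
51.95 < 60 → F

F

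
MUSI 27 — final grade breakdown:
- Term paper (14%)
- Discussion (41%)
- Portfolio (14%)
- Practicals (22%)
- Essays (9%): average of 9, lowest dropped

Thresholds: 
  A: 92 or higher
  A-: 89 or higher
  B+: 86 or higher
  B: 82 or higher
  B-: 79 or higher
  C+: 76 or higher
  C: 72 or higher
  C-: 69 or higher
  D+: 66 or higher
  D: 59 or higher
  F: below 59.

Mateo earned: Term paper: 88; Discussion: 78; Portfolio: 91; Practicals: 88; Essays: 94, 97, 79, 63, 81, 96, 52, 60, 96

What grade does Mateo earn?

B

Essays: drop 52 → average of remaining 8 = 666/8 = 83.25
Weighted total:
  Term paper 88 × 0.14 = 12.32
  Discussion 78 × 0.41 = 31.98
  Portfolio 91 × 0.14 = 12.74
  Practicals 88 × 0.22 = 19.36
  Essays 83.25 × 0.09 = 7.4925
Sum = 83.8925
83.8925 is ≥ 82 and < 86 → B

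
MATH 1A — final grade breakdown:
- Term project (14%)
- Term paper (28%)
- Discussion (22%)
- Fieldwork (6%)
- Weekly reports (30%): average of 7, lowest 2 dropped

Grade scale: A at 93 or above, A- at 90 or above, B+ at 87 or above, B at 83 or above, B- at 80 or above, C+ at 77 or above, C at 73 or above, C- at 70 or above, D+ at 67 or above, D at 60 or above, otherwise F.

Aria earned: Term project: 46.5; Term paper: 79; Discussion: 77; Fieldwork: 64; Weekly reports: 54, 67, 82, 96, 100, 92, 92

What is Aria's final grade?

C+

Weekly reports: drop 54, 67 → average of remaining 5 = 462/5 = 92.4
Weighted total:
  Term project 46.5 × 0.14 = 6.51
  Term paper 79 × 0.28 = 22.12
  Discussion 77 × 0.22 = 16.94
  Fieldwork 64 × 0.06 = 3.84
  Weekly reports 92.4 × 0.3 = 27.72
Sum = 77.13
77.13 is ≥ 77 and < 80 → C+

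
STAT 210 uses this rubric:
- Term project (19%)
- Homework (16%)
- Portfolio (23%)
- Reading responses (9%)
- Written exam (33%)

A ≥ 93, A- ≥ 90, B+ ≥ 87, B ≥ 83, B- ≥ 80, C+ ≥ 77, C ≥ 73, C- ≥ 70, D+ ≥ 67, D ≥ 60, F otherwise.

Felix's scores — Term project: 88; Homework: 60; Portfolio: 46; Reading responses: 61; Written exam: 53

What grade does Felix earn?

F

Weighted total:
  Term project 88 × 0.19 = 16.72
  Homework 60 × 0.16 = 9.6
  Portfolio 46 × 0.23 = 10.58
  Reading responses 61 × 0.09 = 5.49
  Written exam 53 × 0.33 = 17.49
Sum = 59.88
59.88 < 60 → F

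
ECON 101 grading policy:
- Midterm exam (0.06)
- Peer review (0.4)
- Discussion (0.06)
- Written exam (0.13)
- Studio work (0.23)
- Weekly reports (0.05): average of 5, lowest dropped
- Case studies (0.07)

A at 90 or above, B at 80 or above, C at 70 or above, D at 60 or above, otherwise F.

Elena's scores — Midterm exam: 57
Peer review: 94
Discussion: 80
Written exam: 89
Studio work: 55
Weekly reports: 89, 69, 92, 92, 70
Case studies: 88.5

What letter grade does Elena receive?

B

Weekly reports: drop 69 → average of remaining 4 = 343/4 = 85.75
Weighted total:
  Midterm exam 57 × 0.06 = 3.42
  Peer review 94 × 0.4 = 37.6
  Discussion 80 × 0.06 = 4.8
  Written exam 89 × 0.13 = 11.57
  Studio work 55 × 0.23 = 12.65
  Weekly reports 85.75 × 0.05 = 4.2875
  Case studies 88.5 × 0.07 = 6.195
Sum = 80.5225
80.5225 is ≥ 80 and < 90 → B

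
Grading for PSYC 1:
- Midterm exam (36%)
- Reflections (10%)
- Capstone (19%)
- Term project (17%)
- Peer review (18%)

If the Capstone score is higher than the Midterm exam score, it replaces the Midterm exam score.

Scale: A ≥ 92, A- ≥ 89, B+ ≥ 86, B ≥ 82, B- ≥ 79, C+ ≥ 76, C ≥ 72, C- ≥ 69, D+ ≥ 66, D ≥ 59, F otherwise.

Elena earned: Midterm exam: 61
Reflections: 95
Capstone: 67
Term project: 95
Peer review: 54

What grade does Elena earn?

Capstone (67) > Midterm exam (61), so Midterm exam counts as 67.
Weighted total:
  Midterm exam 67 × 0.36 = 24.12
  Reflections 95 × 0.1 = 9.5
  Capstone 67 × 0.19 = 12.73
  Term project 95 × 0.17 = 16.15
  Peer review 54 × 0.18 = 9.72
Sum = 72.22
72.22 is ≥ 72 and < 76 → C

C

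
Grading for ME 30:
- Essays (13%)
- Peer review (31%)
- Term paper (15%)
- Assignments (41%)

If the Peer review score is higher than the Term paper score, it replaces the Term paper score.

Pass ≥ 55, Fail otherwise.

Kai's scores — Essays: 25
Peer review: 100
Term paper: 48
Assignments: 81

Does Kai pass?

Peer review (100) > Term paper (48), so Term paper counts as 100.
Weighted total:
  Essays 25 × 0.13 = 3.25
  Peer review 100 × 0.31 = 31
  Term paper 100 × 0.15 = 15
  Assignments 81 × 0.41 = 33.21
Sum = 82.46
82.46 ≥ 55 → Pass

Pass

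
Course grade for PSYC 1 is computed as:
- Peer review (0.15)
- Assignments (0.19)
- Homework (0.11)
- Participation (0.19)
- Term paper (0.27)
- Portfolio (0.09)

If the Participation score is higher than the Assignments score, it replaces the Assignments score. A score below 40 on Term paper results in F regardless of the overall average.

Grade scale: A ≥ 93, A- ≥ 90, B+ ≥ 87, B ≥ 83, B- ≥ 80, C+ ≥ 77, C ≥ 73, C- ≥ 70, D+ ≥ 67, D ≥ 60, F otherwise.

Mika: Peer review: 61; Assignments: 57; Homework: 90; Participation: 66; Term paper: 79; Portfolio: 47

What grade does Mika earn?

Participation (66) > Assignments (57), so Assignments counts as 66.
Term paper score 79 ≥ 40: minimum met.
Weighted total:
  Peer review 61 × 0.15 = 9.15
  Assignments 66 × 0.19 = 12.54
  Homework 90 × 0.11 = 9.9
  Participation 66 × 0.19 = 12.54
  Term paper 79 × 0.27 = 21.33
  Portfolio 47 × 0.09 = 4.23
Sum = 69.69
69.69 is ≥ 67 and < 70 → D+

D+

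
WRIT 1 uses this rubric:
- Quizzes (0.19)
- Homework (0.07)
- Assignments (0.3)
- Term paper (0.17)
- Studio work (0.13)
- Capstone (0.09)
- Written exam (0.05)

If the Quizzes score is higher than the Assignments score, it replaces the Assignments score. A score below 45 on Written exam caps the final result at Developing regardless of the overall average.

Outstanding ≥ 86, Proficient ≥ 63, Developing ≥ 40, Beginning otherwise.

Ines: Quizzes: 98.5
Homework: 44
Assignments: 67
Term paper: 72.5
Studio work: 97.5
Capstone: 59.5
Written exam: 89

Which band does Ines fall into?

Quizzes (98.5) > Assignments (67), so Assignments counts as 98.5.
Written exam score 89 ≥ 45: minimum met.
Weighted total:
  Quizzes 98.5 × 0.19 = 18.715
  Homework 44 × 0.07 = 3.08
  Assignments 98.5 × 0.3 = 29.55
  Term paper 72.5 × 0.17 = 12.325
  Studio work 97.5 × 0.13 = 12.675
  Capstone 59.5 × 0.09 = 5.355
  Written exam 89 × 0.05 = 4.45
Sum = 86.15
86.15 ≥ 86 → Outstanding

Outstanding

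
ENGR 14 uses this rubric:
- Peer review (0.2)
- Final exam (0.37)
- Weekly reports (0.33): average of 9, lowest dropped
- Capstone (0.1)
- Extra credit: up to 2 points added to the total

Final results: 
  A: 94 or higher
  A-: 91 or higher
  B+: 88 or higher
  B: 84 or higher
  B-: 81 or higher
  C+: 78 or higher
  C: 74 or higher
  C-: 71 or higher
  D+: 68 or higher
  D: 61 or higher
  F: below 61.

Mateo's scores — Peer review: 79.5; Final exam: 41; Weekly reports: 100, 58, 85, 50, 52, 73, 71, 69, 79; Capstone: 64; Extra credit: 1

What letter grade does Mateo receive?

D

Weekly reports: drop 50 → average of remaining 8 = 587/8 = 73.375
Weighted total:
  Peer review 79.5 × 0.2 = 15.9
  Final exam 41 × 0.37 = 15.17
  Weekly reports 73.375 × 0.33 = 24.21375
  Capstone 64 × 0.1 = 6.4
Sum = 61.68375
Extra credit: 61.68375 + 1 = 62.68375
62.68375 is ≥ 61 and < 68 → D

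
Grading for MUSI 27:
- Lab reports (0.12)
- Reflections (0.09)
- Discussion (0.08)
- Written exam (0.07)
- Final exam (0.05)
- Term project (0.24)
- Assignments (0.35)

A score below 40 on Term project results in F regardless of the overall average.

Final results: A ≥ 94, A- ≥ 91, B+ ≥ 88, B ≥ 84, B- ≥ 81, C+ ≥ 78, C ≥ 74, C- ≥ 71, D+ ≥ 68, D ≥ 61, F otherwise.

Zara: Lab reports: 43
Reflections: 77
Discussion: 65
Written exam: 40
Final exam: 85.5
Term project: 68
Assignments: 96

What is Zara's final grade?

C

Term project score 68 ≥ 40: minimum met.
Weighted total:
  Lab reports 43 × 0.12 = 5.16
  Reflections 77 × 0.09 = 6.93
  Discussion 65 × 0.08 = 5.2
  Written exam 40 × 0.07 = 2.8
  Final exam 85.5 × 0.05 = 4.275
  Term project 68 × 0.24 = 16.32
  Assignments 96 × 0.35 = 33.6
Sum = 74.285
74.285 is ≥ 74 and < 78 → C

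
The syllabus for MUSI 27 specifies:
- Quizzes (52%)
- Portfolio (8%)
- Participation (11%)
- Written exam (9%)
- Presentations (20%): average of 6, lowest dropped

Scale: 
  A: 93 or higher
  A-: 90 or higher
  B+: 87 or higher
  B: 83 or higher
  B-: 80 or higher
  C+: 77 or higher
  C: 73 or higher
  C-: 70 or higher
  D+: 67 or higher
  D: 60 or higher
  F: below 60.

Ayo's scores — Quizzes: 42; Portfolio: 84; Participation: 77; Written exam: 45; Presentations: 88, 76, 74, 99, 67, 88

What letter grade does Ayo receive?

F

Presentations: drop 67 → average of remaining 5 = 425/5 = 85
Weighted total:
  Quizzes 42 × 0.52 = 21.84
  Portfolio 84 × 0.08 = 6.72
  Participation 77 × 0.11 = 8.47
  Written exam 45 × 0.09 = 4.05
  Presentations 85 × 0.2 = 17
Sum = 58.08
58.08 < 60 → F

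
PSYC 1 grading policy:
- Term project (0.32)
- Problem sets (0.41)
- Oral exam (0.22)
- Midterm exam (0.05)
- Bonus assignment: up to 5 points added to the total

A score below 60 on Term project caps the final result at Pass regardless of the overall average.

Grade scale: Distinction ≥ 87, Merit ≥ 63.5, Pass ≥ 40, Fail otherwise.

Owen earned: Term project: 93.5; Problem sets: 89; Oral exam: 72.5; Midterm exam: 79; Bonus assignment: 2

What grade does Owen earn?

Term project score 93.5 ≥ 60: minimum met.
Weighted total:
  Term project 93.5 × 0.32 = 29.92
  Problem sets 89 × 0.41 = 36.49
  Oral exam 72.5 × 0.22 = 15.95
  Midterm exam 79 × 0.05 = 3.95
Sum = 86.31
Bonus assignment: 86.31 + 2 = 88.31
88.31 ≥ 87 → Distinction

Distinction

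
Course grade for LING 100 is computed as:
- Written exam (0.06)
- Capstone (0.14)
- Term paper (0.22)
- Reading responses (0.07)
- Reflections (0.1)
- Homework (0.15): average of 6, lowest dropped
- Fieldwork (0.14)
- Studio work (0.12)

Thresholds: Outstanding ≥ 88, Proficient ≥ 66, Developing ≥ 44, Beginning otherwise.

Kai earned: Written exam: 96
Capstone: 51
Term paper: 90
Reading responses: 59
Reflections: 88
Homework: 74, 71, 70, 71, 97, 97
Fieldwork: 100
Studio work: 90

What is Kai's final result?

Homework: drop 70 → average of remaining 5 = 410/5 = 82
Weighted total:
  Written exam 96 × 0.06 = 5.76
  Capstone 51 × 0.14 = 7.14
  Term paper 90 × 0.22 = 19.8
  Reading responses 59 × 0.07 = 4.13
  Reflections 88 × 0.1 = 8.8
  Homework 82 × 0.15 = 12.3
  Fieldwork 100 × 0.14 = 14
  Studio work 90 × 0.12 = 10.8
Sum = 82.73
82.73 is ≥ 66 and < 88 → Proficient

Proficient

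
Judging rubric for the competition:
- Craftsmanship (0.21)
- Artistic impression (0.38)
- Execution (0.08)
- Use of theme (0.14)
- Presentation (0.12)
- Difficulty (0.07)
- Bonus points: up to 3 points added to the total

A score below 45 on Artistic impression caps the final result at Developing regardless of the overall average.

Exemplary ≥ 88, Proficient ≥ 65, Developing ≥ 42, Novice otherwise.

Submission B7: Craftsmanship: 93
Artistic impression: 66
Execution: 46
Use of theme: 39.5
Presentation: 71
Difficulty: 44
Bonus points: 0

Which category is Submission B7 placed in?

Artistic impression score 66 ≥ 45: minimum met.
Weighted total:
  Craftsmanship 93 × 0.21 = 19.53
  Artistic impression 66 × 0.38 = 25.08
  Execution 46 × 0.08 = 3.68
  Use of theme 39.5 × 0.14 = 5.53
  Presentation 71 × 0.12 = 8.52
  Difficulty 44 × 0.07 = 3.08
Sum = 65.42
Bonus points: 65.42 + 0 = 65.42
65.42 is ≥ 65 and < 88 → Proficient

Proficient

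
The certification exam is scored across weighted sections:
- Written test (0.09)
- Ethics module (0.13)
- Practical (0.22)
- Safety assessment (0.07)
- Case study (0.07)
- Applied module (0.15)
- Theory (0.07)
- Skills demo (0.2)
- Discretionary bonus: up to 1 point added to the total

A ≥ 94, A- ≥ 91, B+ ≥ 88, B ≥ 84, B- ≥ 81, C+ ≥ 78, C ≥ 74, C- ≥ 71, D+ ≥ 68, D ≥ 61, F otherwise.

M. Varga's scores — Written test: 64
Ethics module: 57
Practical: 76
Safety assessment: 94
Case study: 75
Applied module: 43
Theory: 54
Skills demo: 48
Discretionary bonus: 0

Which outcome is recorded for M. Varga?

Weighted total:
  Written test 64 × 0.09 = 5.76
  Ethics module 57 × 0.13 = 7.41
  Practical 76 × 0.22 = 16.72
  Safety assessment 94 × 0.07 = 6.58
  Case study 75 × 0.07 = 5.25
  Applied module 43 × 0.15 = 6.45
  Theory 54 × 0.07 = 3.78
  Skills demo 48 × 0.2 = 9.6
Sum = 61.55
Discretionary bonus: 61.55 + 0 = 61.55
61.55 is ≥ 61 and < 68 → D

D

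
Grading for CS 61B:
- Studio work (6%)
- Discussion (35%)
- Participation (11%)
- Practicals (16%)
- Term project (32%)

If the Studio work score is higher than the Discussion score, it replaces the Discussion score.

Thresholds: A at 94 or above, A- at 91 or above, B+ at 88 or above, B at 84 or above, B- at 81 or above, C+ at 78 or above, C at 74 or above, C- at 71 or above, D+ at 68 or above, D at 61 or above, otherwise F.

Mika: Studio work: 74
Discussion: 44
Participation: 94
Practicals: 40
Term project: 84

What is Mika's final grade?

C-

Studio work (74) > Discussion (44), so Discussion counts as 74.
Weighted total:
  Studio work 74 × 0.06 = 4.44
  Discussion 74 × 0.35 = 25.9
  Participation 94 × 0.11 = 10.34
  Practicals 40 × 0.16 = 6.4
  Term project 84 × 0.32 = 26.88
Sum = 73.96
73.96 is ≥ 71 and < 74 → C-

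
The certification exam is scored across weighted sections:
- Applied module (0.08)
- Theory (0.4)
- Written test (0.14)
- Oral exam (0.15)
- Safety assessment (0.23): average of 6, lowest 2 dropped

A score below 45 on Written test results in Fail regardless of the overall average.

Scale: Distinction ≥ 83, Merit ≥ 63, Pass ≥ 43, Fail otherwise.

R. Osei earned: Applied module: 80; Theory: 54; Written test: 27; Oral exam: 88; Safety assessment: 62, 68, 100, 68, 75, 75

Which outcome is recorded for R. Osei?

Fail

Safety assessment: drop 62, 68 → average of remaining 4 = 318/4 = 79.5
Written test score 27 < 45: minimum not met.
Weighted total:
  Applied module 80 × 0.08 = 6.4
  Theory 54 × 0.4 = 21.6
  Written test 27 × 0.14 = 3.78
  Oral exam 88 × 0.15 = 13.2
  Safety assessment 79.5 × 0.23 = 18.285
Sum = 63.265
Because the Written test minimum was not met, the result is Fail.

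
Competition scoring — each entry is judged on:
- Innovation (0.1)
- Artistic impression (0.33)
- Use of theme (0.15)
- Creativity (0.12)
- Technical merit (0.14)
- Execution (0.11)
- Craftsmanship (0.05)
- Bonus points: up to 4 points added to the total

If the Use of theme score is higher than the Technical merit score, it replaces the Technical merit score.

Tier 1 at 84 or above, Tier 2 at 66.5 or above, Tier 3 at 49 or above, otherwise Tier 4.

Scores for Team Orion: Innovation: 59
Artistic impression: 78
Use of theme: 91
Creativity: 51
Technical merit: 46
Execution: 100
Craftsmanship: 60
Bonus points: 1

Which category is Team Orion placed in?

Use of theme (91) > Technical merit (46), so Technical merit counts as 91.
Weighted total:
  Innovation 59 × 0.1 = 5.9
  Artistic impression 78 × 0.33 = 25.74
  Use of theme 91 × 0.15 = 13.65
  Creativity 51 × 0.12 = 6.12
  Technical merit 91 × 0.14 = 12.74
  Execution 100 × 0.11 = 11
  Craftsmanship 60 × 0.05 = 3
Sum = 78.15
Bonus points: 78.15 + 1 = 79.15
79.15 is ≥ 66.5 and < 84 → Tier 2

Tier 2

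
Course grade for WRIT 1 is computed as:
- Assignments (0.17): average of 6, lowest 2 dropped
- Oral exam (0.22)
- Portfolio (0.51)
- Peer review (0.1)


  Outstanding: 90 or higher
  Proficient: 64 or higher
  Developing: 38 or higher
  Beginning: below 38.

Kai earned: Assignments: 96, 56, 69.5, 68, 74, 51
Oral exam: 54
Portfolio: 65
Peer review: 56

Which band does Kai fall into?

Assignments: drop 51, 56 → average of remaining 4 = 307.5/4 = 76.875
Weighted total:
  Assignments 76.875 × 0.17 = 13.06875
  Oral exam 54 × 0.22 = 11.88
  Portfolio 65 × 0.51 = 33.15
  Peer review 56 × 0.1 = 5.6
Sum = 63.69875
63.69875 is ≥ 38 and < 64 → Developing

Developing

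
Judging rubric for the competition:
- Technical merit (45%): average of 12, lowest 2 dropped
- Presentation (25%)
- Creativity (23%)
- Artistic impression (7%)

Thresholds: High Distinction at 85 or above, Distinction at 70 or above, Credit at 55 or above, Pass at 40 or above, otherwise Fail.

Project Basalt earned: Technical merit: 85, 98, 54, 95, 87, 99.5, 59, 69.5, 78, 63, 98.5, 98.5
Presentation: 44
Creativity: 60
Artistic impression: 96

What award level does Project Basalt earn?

Distinction

Technical merit: drop 54, 59 → average of remaining 10 = 872/10 = 87.2
Weighted total:
  Technical merit 87.2 × 0.45 = 39.24
  Presentation 44 × 0.25 = 11
  Creativity 60 × 0.23 = 13.8
  Artistic impression 96 × 0.07 = 6.72
Sum = 70.76
70.76 is ≥ 70 and < 85 → Distinction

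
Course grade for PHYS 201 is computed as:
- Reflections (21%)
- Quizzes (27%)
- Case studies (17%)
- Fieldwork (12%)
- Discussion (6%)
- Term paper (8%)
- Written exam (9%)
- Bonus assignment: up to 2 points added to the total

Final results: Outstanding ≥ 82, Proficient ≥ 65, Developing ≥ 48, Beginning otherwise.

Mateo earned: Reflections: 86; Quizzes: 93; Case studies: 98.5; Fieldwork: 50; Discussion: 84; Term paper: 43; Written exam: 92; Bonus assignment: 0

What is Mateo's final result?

Weighted total:
  Reflections 86 × 0.21 = 18.06
  Quizzes 93 × 0.27 = 25.11
  Case studies 98.5 × 0.17 = 16.745
  Fieldwork 50 × 0.12 = 6
  Discussion 84 × 0.06 = 5.04
  Term paper 43 × 0.08 = 3.44
  Written exam 92 × 0.09 = 8.28
Sum = 82.675
Bonus assignment: 82.675 + 0 = 82.675
82.675 ≥ 82 → Outstanding

Outstanding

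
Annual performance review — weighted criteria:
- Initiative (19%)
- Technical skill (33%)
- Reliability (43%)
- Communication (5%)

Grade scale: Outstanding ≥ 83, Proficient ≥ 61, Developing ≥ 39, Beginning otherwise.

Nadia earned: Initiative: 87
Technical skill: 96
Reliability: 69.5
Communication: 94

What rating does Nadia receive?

Proficient

Weighted total:
  Initiative 87 × 0.19 = 16.53
  Technical skill 96 × 0.33 = 31.68
  Reliability 69.5 × 0.43 = 29.885
  Communication 94 × 0.05 = 4.7
Sum = 82.795
82.795 is ≥ 61 and < 83 → Proficient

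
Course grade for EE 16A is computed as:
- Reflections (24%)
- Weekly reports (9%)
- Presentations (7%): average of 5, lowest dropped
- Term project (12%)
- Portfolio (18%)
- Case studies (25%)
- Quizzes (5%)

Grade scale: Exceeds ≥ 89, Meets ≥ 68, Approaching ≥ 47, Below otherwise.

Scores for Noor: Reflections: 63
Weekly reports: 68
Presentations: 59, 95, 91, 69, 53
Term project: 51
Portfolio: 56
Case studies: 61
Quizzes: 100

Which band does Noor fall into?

Approaching

Presentations: drop 53 → average of remaining 4 = 314/4 = 78.5
Weighted total:
  Reflections 63 × 0.24 = 15.12
  Weekly reports 68 × 0.09 = 6.12
  Presentations 78.5 × 0.07 = 5.495
  Term project 51 × 0.12 = 6.12
  Portfolio 56 × 0.18 = 10.08
  Case studies 61 × 0.25 = 15.25
  Quizzes 100 × 0.05 = 5
Sum = 63.185
63.185 is ≥ 47 and < 68 → Approaching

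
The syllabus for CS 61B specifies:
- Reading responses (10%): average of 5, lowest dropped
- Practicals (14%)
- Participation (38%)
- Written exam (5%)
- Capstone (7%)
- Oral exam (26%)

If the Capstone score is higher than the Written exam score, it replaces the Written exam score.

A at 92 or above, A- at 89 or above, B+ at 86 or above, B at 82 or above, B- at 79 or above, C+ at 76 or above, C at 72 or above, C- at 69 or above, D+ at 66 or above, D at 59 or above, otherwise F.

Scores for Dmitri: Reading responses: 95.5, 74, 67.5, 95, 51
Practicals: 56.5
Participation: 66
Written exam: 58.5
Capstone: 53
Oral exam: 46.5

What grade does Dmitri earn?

D

Reading responses: drop 51 → average of remaining 4 = 332/4 = 83
Capstone (53) ≤ Written exam (58.5), so Written exam stays at 58.5.
Weighted total:
  Reading responses 83 × 0.1 = 8.3
  Practicals 56.5 × 0.14 = 7.91
  Participation 66 × 0.38 = 25.08
  Written exam 58.5 × 0.05 = 2.925
  Capstone 53 × 0.07 = 3.71
  Oral exam 46.5 × 0.26 = 12.09
Sum = 60.015
60.015 is ≥ 59 and < 66 → D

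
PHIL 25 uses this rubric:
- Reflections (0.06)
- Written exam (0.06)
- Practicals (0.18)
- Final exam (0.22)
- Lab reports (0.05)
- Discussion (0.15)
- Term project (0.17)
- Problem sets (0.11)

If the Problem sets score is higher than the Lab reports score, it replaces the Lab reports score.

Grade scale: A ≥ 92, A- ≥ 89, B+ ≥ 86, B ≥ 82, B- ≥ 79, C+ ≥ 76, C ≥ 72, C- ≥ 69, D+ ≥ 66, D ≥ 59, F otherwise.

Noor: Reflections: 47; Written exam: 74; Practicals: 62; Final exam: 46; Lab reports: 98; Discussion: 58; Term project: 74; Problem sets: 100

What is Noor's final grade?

D

Problem sets (100) > Lab reports (98), so Lab reports counts as 100.
Weighted total:
  Reflections 47 × 0.06 = 2.82
  Written exam 74 × 0.06 = 4.44
  Practicals 62 × 0.18 = 11.16
  Final exam 46 × 0.22 = 10.12
  Lab reports 100 × 0.05 = 5
  Discussion 58 × 0.15 = 8.7
  Term project 74 × 0.17 = 12.58
  Problem sets 100 × 0.11 = 11
Sum = 65.82
65.82 is ≥ 59 and < 66 → D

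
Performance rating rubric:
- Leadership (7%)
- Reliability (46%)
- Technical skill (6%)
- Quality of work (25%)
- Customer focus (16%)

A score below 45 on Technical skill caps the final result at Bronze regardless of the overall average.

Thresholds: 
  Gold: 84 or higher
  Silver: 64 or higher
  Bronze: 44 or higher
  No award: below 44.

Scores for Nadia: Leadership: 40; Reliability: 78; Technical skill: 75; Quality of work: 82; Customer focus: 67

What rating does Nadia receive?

Technical skill score 75 ≥ 45: minimum met.
Weighted total:
  Leadership 40 × 0.07 = 2.8
  Reliability 78 × 0.46 = 35.88
  Technical skill 75 × 0.06 = 4.5
  Quality of work 82 × 0.25 = 20.5
  Customer focus 67 × 0.16 = 10.72
Sum = 74.4
74.4 is ≥ 64 and < 84 → Silver

Silver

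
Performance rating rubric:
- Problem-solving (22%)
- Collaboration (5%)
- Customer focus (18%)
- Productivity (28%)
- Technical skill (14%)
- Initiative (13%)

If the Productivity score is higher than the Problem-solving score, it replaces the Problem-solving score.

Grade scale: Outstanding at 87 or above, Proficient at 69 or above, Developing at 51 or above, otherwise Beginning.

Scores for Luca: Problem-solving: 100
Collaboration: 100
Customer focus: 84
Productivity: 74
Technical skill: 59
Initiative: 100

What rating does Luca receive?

Productivity (74) ≤ Problem-solving (100), so Problem-solving stays at 100.
Weighted total:
  Problem-solving 100 × 0.22 = 22
  Collaboration 100 × 0.05 = 5
  Customer focus 84 × 0.18 = 15.12
  Productivity 74 × 0.28 = 20.72
  Technical skill 59 × 0.14 = 8.26
  Initiative 100 × 0.13 = 13
Sum = 84.1
84.1 is ≥ 69 and < 87 → Proficient

Proficient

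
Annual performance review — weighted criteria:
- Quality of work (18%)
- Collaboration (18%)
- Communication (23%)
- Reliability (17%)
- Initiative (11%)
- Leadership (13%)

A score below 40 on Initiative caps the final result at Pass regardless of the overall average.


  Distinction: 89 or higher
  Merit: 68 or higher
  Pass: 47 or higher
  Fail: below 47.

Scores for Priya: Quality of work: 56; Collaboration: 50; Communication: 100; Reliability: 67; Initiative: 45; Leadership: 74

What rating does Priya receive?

Merit

Initiative score 45 ≥ 40: minimum met.
Weighted total:
  Quality of work 56 × 0.18 = 10.08
  Collaboration 50 × 0.18 = 9
  Communication 100 × 0.23 = 23
  Reliability 67 × 0.17 = 11.39
  Initiative 45 × 0.11 = 4.95
  Leadership 74 × 0.13 = 9.62
Sum = 68.04
68.04 is ≥ 68 and < 89 → Merit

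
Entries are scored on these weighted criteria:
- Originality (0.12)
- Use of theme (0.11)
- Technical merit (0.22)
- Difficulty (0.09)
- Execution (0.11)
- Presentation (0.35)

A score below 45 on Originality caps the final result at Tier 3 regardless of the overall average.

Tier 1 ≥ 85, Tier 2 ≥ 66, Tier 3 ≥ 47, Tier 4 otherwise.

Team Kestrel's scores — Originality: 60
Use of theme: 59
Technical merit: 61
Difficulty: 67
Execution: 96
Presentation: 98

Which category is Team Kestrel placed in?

Tier 2

Originality score 60 ≥ 45: minimum met.
Weighted total:
  Originality 60 × 0.12 = 7.2
  Use of theme 59 × 0.11 = 6.49
  Technical merit 61 × 0.22 = 13.42
  Difficulty 67 × 0.09 = 6.03
  Execution 96 × 0.11 = 10.56
  Presentation 98 × 0.35 = 34.3
Sum = 78
78 is ≥ 66 and < 85 → Tier 2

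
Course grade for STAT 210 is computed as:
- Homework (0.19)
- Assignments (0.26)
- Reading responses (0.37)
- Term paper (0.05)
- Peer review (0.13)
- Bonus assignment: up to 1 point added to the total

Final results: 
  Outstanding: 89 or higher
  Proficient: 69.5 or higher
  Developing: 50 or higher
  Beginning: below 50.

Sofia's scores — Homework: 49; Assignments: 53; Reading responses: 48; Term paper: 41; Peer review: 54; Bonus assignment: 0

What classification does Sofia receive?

Beginning

Weighted total:
  Homework 49 × 0.19 = 9.31
  Assignments 53 × 0.26 = 13.78
  Reading responses 48 × 0.37 = 17.76
  Term paper 41 × 0.05 = 2.05
  Peer review 54 × 0.13 = 7.02
Sum = 49.92
Bonus assignment: 49.92 + 0 = 49.92
49.92 < 50 → Beginning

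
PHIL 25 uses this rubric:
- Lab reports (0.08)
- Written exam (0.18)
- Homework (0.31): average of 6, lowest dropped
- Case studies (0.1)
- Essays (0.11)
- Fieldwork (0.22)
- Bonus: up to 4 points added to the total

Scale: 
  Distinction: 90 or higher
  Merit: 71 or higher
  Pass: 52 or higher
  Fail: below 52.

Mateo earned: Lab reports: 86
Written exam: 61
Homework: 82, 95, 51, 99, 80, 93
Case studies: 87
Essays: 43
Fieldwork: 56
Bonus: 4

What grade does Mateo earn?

Merit

Homework: drop 51 → average of remaining 5 = 449/5 = 89.8
Weighted total:
  Lab reports 86 × 0.08 = 6.88
  Written exam 61 × 0.18 = 10.98
  Homework 89.8 × 0.31 = 27.838
  Case studies 87 × 0.1 = 8.7
  Essays 43 × 0.11 = 4.73
  Fieldwork 56 × 0.22 = 12.32
Sum = 71.448
Bonus: 71.448 + 4 = 75.448
75.448 is ≥ 71 and < 90 → Merit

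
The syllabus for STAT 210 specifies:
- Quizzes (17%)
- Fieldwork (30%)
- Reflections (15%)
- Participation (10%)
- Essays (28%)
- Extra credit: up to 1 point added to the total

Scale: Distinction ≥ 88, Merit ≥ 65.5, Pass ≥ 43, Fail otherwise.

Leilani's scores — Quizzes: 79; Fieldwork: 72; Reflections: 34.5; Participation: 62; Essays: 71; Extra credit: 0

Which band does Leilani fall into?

Weighted total:
  Quizzes 79 × 0.17 = 13.43
  Fieldwork 72 × 0.3 = 21.6
  Reflections 34.5 × 0.15 = 5.175
  Participation 62 × 0.1 = 6.2
  Essays 71 × 0.28 = 19.88
Sum = 66.285
Extra credit: 66.285 + 0 = 66.285
66.285 is ≥ 65.5 and < 88 → Merit

Merit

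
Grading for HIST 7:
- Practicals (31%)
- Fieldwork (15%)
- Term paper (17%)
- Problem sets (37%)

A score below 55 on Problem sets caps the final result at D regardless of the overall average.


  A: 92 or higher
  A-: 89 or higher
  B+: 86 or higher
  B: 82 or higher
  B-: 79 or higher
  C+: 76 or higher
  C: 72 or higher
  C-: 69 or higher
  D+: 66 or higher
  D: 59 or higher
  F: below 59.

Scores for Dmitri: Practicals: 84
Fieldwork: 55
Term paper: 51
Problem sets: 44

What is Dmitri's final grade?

D

Problem sets score 44 < 55: minimum not met.
Weighted total:
  Practicals 84 × 0.31 = 26.04
  Fieldwork 55 × 0.15 = 8.25
  Term paper 51 × 0.17 = 8.67
  Problem sets 44 × 0.37 = 16.28
Sum = 59.24
59.24 would be D; cap at D applies → D.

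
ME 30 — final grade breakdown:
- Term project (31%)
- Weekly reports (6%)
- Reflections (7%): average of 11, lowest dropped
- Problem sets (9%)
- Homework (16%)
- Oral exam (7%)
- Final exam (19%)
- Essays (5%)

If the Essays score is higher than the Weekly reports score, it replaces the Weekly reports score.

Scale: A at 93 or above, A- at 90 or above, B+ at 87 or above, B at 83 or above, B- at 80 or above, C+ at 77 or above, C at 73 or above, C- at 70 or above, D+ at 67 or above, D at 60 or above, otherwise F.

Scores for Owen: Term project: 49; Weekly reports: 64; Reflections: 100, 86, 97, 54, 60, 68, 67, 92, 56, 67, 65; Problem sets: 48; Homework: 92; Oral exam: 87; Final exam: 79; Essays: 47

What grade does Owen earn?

D

Reflections: drop 54 → average of remaining 10 = 758/10 = 75.8
Essays (47) ≤ Weekly reports (64), so Weekly reports stays at 64.
Weighted total:
  Term project 49 × 0.31 = 15.19
  Weekly reports 64 × 0.06 = 3.84
  Reflections 75.8 × 0.07 = 5.306
  Problem sets 48 × 0.09 = 4.32
  Homework 92 × 0.16 = 14.72
  Oral exam 87 × 0.07 = 6.09
  Final exam 79 × 0.19 = 15.01
  Essays 47 × 0.05 = 2.35
Sum = 66.826
66.826 is ≥ 60 and < 67 → D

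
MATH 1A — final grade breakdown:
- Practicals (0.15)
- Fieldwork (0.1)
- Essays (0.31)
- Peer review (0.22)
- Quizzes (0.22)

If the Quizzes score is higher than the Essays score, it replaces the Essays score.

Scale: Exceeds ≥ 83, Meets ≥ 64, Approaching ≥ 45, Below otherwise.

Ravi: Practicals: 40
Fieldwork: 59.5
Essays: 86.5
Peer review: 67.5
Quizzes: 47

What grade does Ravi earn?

Quizzes (47) ≤ Essays (86.5), so Essays stays at 86.5.
Weighted total:
  Practicals 40 × 0.15 = 6
  Fieldwork 59.5 × 0.1 = 5.95
  Essays 86.5 × 0.31 = 26.815
  Peer review 67.5 × 0.22 = 14.85
  Quizzes 47 × 0.22 = 10.34
Sum = 63.955
63.955 is ≥ 45 and < 64 → Approaching

Approaching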